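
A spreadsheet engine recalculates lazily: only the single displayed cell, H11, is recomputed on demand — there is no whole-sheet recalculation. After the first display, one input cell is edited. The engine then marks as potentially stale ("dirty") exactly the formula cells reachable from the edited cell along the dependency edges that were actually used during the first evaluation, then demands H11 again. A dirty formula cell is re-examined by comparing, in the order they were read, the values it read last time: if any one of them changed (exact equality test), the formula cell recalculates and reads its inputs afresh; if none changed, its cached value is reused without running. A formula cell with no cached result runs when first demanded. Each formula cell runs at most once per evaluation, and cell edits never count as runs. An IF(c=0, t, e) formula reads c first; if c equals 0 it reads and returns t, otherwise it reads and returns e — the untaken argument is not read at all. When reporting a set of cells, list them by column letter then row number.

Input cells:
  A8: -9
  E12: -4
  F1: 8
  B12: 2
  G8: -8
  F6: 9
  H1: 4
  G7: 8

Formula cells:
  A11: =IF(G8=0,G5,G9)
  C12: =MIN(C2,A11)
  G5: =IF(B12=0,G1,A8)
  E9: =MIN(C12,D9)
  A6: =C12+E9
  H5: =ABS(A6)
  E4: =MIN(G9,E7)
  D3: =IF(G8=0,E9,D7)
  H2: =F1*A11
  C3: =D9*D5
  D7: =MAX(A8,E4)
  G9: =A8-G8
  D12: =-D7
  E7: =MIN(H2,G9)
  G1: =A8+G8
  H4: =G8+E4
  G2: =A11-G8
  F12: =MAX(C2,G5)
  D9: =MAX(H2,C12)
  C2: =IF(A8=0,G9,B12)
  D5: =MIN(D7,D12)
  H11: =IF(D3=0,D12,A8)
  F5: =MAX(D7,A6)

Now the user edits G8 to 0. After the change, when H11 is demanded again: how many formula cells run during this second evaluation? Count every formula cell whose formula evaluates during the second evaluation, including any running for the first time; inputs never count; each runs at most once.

Formula cells that run: A11, C2, C12, D3, D9, E9, G5, H2, H11 — 9 in total.
Key observation: a condition flipped, so demand moved to the other branch — D7, E4, E7, G9 are never re-examined.

First evaluation (everything demanded from the output):
  G9 = -9 - -8 = -1
  A11 = IF(G8=0: G8=-8 -> else branch G9) = -1
  H2 = 8 * -1 = -8
  E7 = MIN(-8, -1) = -8
  E4 = MIN(-1, -8) = -8
  D7 = MAX(-9, -8) = -8
  D3 = IF(G8=0: G8=-8 -> else branch D7) = -8
  H11 = IF(D3=0: D3=-8 -> else branch A8) = -9

Propagation after the edit:
  G5: demanded for the first time — runs, produces -9.
  G9: marked dirty but never re-examined — demand shifted away from it.
  A11: runs — G8 -8->0; result -9.
  C2: demanded for the first time — runs, produces 2.
  C12: demanded for the first time — runs, produces -9.
  H2: runs — A11 -1->-9; result -72.
  D9: demanded for the first time — runs, produces -9.
  E7: marked dirty but never re-examined — demand shifted away from it.
  E4: marked dirty but never re-examined — demand shifted away from it.
  D7: marked dirty but never re-examined — demand shifted away from it.
  E9: demanded for the first time — runs, produces -9.
  D3: runs — G8 -8->0; result -9.
  H11: runs — D3 -8->-9; result -9 (same value as before).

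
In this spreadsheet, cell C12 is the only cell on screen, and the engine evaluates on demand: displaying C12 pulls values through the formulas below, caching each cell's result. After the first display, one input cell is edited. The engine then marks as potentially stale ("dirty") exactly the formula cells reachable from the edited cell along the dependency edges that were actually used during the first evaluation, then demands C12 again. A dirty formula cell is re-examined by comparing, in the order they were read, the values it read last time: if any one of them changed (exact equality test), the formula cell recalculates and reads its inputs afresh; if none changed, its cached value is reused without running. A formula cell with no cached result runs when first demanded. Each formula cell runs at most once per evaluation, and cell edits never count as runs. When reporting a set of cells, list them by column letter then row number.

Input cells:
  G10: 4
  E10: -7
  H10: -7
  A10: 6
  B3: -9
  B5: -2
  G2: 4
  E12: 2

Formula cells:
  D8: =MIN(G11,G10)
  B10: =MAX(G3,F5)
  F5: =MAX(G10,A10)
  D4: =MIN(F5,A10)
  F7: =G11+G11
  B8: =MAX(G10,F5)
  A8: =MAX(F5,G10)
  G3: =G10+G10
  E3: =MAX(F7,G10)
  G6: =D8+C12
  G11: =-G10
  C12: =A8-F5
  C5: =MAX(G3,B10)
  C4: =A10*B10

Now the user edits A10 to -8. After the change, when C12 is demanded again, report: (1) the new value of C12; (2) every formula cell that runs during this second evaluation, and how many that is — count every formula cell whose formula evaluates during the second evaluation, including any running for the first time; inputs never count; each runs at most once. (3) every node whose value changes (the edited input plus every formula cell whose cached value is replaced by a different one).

C12 now evaluates to 0.
Run set: A8, C12, F5 (3 run).
Changed values: A8, A10, F5.

Initial pass — values computed on the first demand:
  F5 = MAX(4, 6) = 6
  A8 = MAX(6, 4) = 6
  C12 = 6 - 6 = 0

Second demand — change propagation:
  F5: re-runs because A10 6->-8; new result 4.
  A8: re-runs because F5 6->4; new result 4.
  C12: re-runs because A8 6->4; F5 6->4; new result 0 (unchanged).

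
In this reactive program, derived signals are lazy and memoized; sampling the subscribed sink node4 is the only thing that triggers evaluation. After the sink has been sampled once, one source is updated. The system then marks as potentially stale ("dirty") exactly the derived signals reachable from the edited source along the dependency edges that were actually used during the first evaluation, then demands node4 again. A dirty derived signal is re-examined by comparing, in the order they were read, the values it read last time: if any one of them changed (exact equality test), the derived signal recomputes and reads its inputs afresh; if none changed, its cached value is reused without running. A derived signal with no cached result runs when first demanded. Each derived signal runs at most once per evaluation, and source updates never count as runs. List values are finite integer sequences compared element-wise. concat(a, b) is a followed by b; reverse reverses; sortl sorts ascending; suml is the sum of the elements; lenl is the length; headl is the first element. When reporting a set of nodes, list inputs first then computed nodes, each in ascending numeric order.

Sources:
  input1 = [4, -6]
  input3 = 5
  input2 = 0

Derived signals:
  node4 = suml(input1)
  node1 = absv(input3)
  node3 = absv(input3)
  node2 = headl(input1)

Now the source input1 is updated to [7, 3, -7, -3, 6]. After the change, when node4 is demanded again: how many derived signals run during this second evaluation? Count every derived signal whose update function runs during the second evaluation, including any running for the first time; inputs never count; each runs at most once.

1 derived signals run: node4.

First demand of the output computes:
  node4 = suml([4, -6]) = -2

After the edit, cleaning proceeds:
  node4: a read changed (input1 [4, -6]->[7, 3, -7, -3, 6]) — executes, giving 6.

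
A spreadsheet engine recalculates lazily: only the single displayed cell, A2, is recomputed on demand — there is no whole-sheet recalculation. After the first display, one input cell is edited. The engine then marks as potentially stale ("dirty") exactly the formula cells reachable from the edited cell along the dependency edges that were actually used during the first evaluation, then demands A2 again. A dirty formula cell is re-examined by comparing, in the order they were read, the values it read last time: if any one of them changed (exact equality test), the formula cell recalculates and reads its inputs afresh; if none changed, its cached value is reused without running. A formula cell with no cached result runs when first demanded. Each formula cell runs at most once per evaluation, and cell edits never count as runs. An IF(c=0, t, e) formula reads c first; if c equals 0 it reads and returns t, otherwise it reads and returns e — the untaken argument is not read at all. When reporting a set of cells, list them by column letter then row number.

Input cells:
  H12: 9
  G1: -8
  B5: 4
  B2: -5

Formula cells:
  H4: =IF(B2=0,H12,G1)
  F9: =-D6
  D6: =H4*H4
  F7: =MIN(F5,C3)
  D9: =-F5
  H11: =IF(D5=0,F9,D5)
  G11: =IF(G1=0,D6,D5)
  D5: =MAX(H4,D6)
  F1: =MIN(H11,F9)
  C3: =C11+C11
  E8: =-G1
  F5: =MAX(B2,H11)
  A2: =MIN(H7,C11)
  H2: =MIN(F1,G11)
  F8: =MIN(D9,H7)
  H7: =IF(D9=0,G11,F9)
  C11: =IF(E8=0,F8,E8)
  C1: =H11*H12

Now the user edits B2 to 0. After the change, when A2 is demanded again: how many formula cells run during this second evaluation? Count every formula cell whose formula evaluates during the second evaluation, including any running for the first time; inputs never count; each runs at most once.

First evaluation (everything demanded from the output):
  E8 = -(-8) = 8
  C11 = IF(E8=0: E8=8 -> else branch E8) = 8
  H4 = IF(B2=0: B2=-5 -> else branch G1) = -8
  D6 = -8 * -8 = 64
  D5 = MAX(-8, 64) = 64
  F9 = -(64) = -64
  H11 = IF(D5=0: D5=64 -> else branch D5) = 64
  F5 = MAX(-5, 64) = 64
  D9 = -(64) = -64
  H7 = IF(D9=0: D9=-64 -> else branch F9) = -64
  A2 = MIN(-64, 8) = -64

Propagation after the edit:
  H4: runs — B2 -5->0; result 9.
  D6: runs — H4 -8->9; H4 -8->9; result 81.
  D5: runs — H4 -8->9; D6 64->81; result 81.
  F9: runs — D6 64->81; result -81.
  H11: runs — D5 64->81; D5 64->81; result 81.
  F5: runs — B2 -5->0; H11 64->81; result 81.
  D9: runs — F5 64->81; result -81.
  H7: runs — D9 -64->-81; F9 -64->-81; result -81.
  A2: runs — H7 -64->-81; result -81.

Formula cells that run: A2, D5, D6, D9, F5, F9, H4, H7, H11 — 9 in total.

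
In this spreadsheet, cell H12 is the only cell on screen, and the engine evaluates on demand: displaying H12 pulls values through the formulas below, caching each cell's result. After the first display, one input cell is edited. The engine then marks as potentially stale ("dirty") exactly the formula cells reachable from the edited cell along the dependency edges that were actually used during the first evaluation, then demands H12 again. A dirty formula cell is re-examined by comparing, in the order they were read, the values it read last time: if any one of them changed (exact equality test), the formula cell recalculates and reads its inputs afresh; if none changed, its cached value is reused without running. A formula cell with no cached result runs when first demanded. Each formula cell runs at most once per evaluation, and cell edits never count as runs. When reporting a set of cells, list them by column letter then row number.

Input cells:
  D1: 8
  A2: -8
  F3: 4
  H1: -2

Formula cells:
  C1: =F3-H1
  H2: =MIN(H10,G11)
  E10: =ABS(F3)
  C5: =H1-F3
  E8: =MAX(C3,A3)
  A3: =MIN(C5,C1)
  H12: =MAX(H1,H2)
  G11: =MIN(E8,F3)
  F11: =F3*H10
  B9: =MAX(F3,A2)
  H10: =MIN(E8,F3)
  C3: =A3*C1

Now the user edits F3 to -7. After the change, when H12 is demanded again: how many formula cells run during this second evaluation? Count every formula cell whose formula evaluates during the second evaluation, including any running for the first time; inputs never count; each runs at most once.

Initial pass — values computed on the first demand:
  C1 = 4 - -2 = 6
  C5 = -2 - 4 = -6
  A3 = MIN(-6, 6) = -6
  C3 = -6 * 6 = -36
  E8 = MAX(-36, -6) = -6
  G11 = MIN(-6, 4) = -6
  H10 = MIN(-6, 4) = -6
  H2 = MIN(-6, -6) = -6
  H12 = MAX(-2, -6) = -2

Second demand — change propagation:
  C1: re-runs because F3 4->-7; new result -5.
  C5: re-runs because F3 4->-7; new result 5.
  A3: re-runs because C5 -6->5; C1 6->-5; new result -5.
  C3: re-runs because A3 -6->-5; C1 6->-5; new result 25.
  E8: re-runs because C3 -36->25; A3 -6->-5; new result 25.
  G11: re-runs because E8 -6->25; F3 4->-7; new result -7.
  H10: re-runs because E8 -6->25; F3 4->-7; new result -7.
  H2: re-runs because H10 -6->-7; G11 -6->-7; new result -7.
  H12: re-runs because H2 -6->-7; new result -2 (unchanged).

Run set: A3, C1, C3, C5, E8, G11, H2, H10, H12 (9 run).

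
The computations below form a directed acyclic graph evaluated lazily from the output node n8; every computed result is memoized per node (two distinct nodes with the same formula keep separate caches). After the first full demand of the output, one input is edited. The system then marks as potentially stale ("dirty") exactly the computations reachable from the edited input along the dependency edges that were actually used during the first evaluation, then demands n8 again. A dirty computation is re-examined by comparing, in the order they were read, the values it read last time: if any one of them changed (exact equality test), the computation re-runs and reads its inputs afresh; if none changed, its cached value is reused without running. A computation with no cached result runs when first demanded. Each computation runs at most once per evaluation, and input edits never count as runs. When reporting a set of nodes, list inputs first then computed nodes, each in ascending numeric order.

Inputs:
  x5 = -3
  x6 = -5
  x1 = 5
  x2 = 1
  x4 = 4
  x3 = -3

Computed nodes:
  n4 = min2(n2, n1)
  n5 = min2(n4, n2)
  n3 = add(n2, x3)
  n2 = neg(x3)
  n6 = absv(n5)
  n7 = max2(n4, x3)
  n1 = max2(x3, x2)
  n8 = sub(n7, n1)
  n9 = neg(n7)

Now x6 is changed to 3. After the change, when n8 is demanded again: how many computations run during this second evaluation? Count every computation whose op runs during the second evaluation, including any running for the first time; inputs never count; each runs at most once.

0 computations run: none.
Note the shortcut — nothing in the graph depends on x6 at all, so no recomputation happens.

First demand of the output computes:
  n1 = max2(-3, 1) = 1
  n2 = neg(-3) = 3
  n4 = min2(3, 1) = 1
  n7 = max2(1, -3) = 1
  n8 = sub(1, 1) = 0

After the edit, cleaning proceeds:
  no node depends on x6 at all; the second demand re-runs nothing.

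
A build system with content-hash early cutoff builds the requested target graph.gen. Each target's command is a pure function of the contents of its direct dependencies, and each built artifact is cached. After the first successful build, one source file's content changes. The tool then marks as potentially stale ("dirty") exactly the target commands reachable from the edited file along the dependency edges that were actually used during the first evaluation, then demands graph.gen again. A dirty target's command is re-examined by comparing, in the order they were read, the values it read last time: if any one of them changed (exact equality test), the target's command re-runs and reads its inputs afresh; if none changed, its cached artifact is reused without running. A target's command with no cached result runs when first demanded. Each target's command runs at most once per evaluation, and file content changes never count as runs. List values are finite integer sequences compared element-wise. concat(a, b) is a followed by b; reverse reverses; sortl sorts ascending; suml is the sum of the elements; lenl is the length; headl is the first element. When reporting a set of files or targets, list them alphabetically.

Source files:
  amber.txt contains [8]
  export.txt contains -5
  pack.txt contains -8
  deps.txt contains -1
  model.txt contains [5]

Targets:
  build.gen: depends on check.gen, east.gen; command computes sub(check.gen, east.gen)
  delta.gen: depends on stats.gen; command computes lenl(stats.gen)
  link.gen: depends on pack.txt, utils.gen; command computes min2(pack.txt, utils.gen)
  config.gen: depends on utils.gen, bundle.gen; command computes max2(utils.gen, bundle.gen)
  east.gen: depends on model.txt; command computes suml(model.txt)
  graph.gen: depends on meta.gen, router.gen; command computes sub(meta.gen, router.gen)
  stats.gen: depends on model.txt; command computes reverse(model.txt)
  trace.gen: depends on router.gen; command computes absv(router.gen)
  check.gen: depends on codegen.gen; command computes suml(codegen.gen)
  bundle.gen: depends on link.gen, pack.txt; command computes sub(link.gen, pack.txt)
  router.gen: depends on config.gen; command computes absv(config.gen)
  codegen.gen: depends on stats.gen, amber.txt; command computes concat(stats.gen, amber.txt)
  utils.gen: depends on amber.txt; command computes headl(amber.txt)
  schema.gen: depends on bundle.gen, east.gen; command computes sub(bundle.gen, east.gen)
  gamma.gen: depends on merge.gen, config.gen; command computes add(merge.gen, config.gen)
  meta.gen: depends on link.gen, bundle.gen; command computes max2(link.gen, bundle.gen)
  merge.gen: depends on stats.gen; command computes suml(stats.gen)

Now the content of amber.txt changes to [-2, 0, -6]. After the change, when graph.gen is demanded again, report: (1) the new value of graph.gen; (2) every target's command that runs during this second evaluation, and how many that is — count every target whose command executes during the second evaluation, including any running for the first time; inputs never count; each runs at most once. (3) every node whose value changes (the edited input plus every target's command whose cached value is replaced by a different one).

First evaluation (everything demanded from the output):
  utils.gen = headl([8]) = 8
  link.gen = min2(-8, 8) = -8
  bundle.gen = sub(-8, -8) = 0
  config.gen = max2(8, 0) = 8
  meta.gen = max2(-8, 0) = 0
  router.gen = absv(8) = 8
  graph.gen = sub(0, 8) = -8

Propagation after the edit:
  utils.gen: runs — amber.txt [8]->[-2, 0, -6]; result -2.
  link.gen: runs — utils.gen 8->-2; result -8 (same value as before).
  bundle.gen: checked — values it read are unchanged (link.gen unchanged, pack.txt unchanged); reused cached 0 without running.
  config.gen: runs — utils.gen 8->-2; result 0.
  meta.gen: checked — values it read are unchanged (link.gen unchanged, bundle.gen unchanged); reused cached 0 without running.
  router.gen: runs — config.gen 8->0; result 0.
  graph.gen: runs — router.gen 8->0; result 0.

Key observation: the cutoff stops propagation at bundle.gen — its inputs' values are unchanged, so it reuses its cache.

New value of graph.gen: 0.
Target commands that run: config.gen, graph.gen, link.gen, router.gen, utils.gen — 5 in total.
Values that change: amber.txt, config.gen, graph.gen, router.gen, utils.gen.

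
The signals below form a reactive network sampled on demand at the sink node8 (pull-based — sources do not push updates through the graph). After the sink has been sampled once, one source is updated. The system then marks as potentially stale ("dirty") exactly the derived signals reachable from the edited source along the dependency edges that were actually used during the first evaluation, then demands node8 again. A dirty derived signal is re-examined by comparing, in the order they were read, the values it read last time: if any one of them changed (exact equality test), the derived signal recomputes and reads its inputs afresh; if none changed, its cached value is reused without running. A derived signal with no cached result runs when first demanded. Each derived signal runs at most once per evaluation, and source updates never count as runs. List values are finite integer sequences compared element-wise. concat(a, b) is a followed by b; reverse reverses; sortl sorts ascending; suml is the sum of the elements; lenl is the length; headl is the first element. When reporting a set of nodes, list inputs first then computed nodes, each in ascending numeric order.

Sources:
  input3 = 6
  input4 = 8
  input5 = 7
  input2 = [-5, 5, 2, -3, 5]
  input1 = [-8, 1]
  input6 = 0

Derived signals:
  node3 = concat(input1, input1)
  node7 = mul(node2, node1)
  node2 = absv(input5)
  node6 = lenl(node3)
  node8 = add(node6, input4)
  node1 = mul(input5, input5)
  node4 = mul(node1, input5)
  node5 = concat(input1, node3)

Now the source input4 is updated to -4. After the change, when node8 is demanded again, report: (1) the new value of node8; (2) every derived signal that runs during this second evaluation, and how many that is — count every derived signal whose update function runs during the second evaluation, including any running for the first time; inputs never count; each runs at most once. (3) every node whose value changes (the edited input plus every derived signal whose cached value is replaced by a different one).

node8 now evaluates to 0.
Run set: node8 (1 run).
Changed values: input4, node8.

Initial pass — values computed on the first demand:
  node3 = concat([-8, 1], [-8, 1]) = [-8, 1, -8, 1]
  node6 = lenl([-8, 1, -8, 1]) = 4
  node8 = add(4, 8) = 12

Second demand — change propagation:
  node8: re-runs because input4 8->-4; new result 0.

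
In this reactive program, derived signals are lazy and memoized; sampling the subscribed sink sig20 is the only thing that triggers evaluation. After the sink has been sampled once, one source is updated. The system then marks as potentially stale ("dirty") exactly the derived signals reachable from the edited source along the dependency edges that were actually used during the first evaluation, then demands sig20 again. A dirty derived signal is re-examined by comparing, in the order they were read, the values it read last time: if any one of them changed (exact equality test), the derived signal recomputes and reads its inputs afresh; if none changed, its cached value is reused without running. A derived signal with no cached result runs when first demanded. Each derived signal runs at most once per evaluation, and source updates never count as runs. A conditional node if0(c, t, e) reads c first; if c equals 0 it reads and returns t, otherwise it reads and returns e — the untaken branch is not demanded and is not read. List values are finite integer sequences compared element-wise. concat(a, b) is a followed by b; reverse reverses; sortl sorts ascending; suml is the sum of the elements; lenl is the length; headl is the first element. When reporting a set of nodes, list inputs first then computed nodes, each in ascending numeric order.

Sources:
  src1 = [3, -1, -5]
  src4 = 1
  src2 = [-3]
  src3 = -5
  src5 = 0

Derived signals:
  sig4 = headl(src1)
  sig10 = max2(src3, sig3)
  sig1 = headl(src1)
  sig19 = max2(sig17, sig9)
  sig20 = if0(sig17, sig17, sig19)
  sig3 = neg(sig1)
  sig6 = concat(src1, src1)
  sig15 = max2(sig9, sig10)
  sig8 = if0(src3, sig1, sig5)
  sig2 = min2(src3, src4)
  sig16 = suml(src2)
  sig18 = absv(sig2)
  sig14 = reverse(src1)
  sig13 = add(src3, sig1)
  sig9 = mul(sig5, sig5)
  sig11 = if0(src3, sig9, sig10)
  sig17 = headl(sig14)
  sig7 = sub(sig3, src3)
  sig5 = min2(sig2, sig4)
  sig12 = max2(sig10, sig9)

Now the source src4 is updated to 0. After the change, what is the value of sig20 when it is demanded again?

Demanding sig20 again yields 25.
Note the absorption at sig2: it re-runs yet its value is the same, leaving the output's value untouched.

First demand of the output computes:
  sig2 = min2(-5, 1) = -5
  sig4 = headl([3, -1, -5]) = 3
  sig5 = min2(-5, 3) = -5
  sig9 = mul(-5, -5) = 25
  sig14 = reverse([3, -1, -5]) = [-5, -1, 3]
  sig17 = headl([-5, -1, 3]) = -5
  sig19 = max2(-5, 25) = 25
  sig20 = if0(sig17=-5 -> else branch sig19) = 25

After the edit, cleaning proceeds:
  sig2: a read changed (src4 1->0) — executes, giving -5 — identical to its old value.
  sig5: dirty, but its reads are unchanged (sig2 unchanged, sig4 unchanged); cached -5 stands.
  sig9: dirty, but its reads are unchanged (sig5 unchanged, sig5 unchanged); cached 25 stands.
  sig19: dirty, but its reads are unchanged (sig17 unchanged, sig9 unchanged); cached 25 stands.
  sig20: dirty, but its reads are unchanged (sig17 unchanged, sig19 unchanged); cached 25 stands.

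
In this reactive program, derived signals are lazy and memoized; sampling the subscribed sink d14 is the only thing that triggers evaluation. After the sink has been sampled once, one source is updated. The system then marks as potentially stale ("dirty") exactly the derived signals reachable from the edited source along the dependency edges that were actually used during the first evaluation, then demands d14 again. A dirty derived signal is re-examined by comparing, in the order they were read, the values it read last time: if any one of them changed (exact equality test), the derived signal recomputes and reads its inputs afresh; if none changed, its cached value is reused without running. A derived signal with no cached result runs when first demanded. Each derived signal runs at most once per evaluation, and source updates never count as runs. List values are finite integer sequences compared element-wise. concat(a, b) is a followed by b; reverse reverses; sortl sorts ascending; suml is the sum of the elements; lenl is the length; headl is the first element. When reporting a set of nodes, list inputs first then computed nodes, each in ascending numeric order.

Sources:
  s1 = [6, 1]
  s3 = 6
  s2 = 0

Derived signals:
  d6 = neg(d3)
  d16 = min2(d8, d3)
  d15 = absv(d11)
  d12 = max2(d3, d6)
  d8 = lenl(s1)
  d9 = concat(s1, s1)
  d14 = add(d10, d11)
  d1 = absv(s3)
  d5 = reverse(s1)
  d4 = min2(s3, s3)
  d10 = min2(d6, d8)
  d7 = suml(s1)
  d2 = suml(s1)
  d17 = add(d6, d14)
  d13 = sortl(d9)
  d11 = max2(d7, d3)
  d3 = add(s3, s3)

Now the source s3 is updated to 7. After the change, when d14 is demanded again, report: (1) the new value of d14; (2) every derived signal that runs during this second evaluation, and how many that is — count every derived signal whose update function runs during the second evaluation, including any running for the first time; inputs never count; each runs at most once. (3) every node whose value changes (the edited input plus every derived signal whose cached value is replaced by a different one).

First demand of the output computes:
  d3 = add(6, 6) = 12
  d6 = neg(12) = -12
  d7 = suml([6, 1]) = 7
  d8 = lenl([6, 1]) = 2
  d10 = min2(-12, 2) = -12
  d11 = max2(7, 12) = 12
  d14 = add(-12, 12) = 0

After the edit, cleaning proceeds:
  d3: a read changed (s3 6->7; s3 6->7) — executes, giving 14.
  d6: a read changed (d3 12->14) — executes, giving -14.
  d10: a read changed (d6 -12->-14) — executes, giving -14.
  d11: a read changed (d3 12->14) — executes, giving 14.
  d14: a read changed (d10 -12->-14; d11 12->14) — executes, giving 0 — identical to its old value.

Demanding d14 again yields 0.
5 derived signals run: d3, d6, d10, d11, d14.
The nodes whose values change: s3, d3, d6, d10, d11.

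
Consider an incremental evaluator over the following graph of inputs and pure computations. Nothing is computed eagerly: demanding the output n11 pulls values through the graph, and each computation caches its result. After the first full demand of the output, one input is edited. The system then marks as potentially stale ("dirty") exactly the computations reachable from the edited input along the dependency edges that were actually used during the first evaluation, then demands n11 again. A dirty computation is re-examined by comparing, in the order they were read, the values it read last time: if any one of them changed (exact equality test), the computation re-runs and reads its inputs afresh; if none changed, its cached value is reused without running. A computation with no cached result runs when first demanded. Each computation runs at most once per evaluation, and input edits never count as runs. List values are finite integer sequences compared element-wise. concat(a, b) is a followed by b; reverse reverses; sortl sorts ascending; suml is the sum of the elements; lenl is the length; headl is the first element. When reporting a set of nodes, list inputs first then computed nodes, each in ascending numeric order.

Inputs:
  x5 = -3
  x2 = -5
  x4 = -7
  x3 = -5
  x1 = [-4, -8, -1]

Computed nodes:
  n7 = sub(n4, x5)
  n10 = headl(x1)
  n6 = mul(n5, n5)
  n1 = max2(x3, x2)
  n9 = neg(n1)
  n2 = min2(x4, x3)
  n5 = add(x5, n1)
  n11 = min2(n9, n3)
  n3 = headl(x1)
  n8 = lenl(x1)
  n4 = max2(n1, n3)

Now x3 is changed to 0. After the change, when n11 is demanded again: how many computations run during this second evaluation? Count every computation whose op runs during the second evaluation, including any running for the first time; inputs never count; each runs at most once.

Run set: n1, n9, n11 (3 run).

Initial pass — values computed on the first demand:
  n1 = max2(-5, -5) = -5
  n3 = headl([-4, -8, -1]) = -4
  n9 = neg(-5) = 5
  n11 = min2(5, -4) = -4

Second demand — change propagation:
  n1: re-runs because x3 -5->0; new result 0.
  n9: re-runs because n1 -5->0; new result 0.
  n11: re-runs because n9 5->0; new result -4 (unchanged).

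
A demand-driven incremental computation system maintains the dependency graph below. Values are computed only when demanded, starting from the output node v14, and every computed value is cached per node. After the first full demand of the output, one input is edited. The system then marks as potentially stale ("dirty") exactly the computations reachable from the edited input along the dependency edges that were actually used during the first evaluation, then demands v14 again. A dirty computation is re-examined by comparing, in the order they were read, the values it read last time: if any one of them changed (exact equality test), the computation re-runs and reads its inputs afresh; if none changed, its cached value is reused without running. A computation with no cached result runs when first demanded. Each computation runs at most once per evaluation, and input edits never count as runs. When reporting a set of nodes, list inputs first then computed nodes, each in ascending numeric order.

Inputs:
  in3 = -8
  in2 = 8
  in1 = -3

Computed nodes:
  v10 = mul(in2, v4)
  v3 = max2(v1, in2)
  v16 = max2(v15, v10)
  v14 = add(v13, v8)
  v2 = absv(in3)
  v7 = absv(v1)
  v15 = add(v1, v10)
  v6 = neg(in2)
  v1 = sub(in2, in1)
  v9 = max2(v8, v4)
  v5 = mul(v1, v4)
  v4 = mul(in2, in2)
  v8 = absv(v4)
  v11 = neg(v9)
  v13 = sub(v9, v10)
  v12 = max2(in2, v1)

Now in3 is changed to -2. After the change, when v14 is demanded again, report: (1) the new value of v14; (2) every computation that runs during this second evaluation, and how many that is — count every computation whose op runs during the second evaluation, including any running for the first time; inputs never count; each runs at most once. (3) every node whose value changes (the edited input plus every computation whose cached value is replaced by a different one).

First evaluation (everything demanded from the output):
  v4 = mul(8, 8) = 64
  v8 = absv(64) = 64
  v9 = max2(64, 64) = 64
  v10 = mul(8, 64) = 512
  v13 = sub(64, 512) = -448
  v14 = add(-448, 64) = -384

Propagation after the edit:
  in3 feeds no computation that the output demands — nothing is marked dirty and nothing runs.

Key observation: in3 is never demanded by the output, so the edit triggers no recomputation at all.

New value of v14: -384.
Computations that run: none — 0 in total.
Values that change: in3.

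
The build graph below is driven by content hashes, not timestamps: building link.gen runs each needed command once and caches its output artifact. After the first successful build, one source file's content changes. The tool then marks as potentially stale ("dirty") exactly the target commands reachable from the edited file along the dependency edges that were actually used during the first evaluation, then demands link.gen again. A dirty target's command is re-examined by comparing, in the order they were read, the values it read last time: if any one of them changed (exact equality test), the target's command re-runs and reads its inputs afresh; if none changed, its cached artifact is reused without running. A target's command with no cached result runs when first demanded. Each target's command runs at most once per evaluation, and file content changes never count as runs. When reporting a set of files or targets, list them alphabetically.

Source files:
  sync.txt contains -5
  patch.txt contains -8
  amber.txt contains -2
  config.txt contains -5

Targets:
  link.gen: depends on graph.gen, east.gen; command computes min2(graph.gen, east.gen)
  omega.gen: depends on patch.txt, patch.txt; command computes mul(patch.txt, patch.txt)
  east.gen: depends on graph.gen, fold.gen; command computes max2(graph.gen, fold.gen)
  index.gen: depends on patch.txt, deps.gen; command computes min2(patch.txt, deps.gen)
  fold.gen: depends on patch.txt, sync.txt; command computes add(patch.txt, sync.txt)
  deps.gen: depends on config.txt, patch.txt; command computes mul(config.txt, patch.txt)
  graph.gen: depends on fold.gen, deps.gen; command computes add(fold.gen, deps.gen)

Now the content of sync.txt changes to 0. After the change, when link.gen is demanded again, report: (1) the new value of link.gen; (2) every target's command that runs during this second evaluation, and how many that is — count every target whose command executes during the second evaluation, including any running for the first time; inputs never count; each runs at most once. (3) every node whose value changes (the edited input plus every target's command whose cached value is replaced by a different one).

Initial pass — values computed on the first demand:
  deps.gen = mul(-5, -8) = 40
  fold.gen = add(-8, -5) = -13
  graph.gen = add(-13, 40) = 27
  east.gen = max2(27, -13) = 27
  link.gen = min2(27, 27) = 27

Second demand — change propagation:
  fold.gen: re-runs because sync.txt -5->0; new result -8.
  graph.gen: re-runs because fold.gen -13->-8; new result 32.
  east.gen: re-runs because graph.gen 27->32; fold.gen -13->-8; new result 32.
  link.gen: re-runs because graph.gen 27->32; east.gen 27->32; new result 32.

link.gen now evaluates to 32.
Run set: east.gen, fold.gen, graph.gen, link.gen (4 run).
Changed values: east.gen, fold.gen, graph.gen, link.gen, sync.txt.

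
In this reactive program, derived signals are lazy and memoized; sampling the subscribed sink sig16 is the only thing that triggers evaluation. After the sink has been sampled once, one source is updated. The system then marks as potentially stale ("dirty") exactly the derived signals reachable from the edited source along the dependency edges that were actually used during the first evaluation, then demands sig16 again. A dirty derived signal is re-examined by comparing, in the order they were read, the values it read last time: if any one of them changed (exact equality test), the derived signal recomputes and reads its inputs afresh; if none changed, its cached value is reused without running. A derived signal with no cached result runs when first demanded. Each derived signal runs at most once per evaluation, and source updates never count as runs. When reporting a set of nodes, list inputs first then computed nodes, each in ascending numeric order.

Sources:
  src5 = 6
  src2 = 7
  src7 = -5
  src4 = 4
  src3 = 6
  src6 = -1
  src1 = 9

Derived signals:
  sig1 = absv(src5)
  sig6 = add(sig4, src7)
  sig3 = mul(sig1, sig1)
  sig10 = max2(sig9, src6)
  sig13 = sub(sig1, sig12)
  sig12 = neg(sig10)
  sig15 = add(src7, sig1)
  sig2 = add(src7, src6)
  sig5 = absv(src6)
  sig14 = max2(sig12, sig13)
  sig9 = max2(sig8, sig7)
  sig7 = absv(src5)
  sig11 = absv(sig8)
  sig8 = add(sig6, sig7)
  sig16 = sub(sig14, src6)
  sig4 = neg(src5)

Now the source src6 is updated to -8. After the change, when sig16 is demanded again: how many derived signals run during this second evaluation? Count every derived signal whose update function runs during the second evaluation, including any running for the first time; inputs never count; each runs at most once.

First demand of the output computes:
  sig1 = absv(6) = 6
  sig4 = neg(6) = -6
  sig6 = add(-6, -5) = -11
  sig7 = absv(6) = 6
  sig8 = add(-11, 6) = -5
  sig9 = max2(-5, 6) = 6
  sig10 = max2(6, -1) = 6
  sig12 = neg(6) = -6
  sig13 = sub(6, -6) = 12
  sig14 = max2(-6, 12) = 12
  sig16 = sub(12, -1) = 13

After the edit, cleaning proceeds:
  sig10: a read changed (src6 -1->-8) — executes, giving 6 — identical to its old value.
  sig12: dirty, but its reads are unchanged (sig10 unchanged); cached -6 stands.
  sig13: dirty, but its reads are unchanged (sig1 unchanged, sig12 unchanged); cached 12 stands.
  sig14: dirty, but its reads are unchanged (sig12 unchanged, sig13 unchanged); cached 12 stands.
  sig16: a read changed (src6 -1->-8) — executes, giving 20.

Note where the cutoff bites: sig12 is checked, finds nothing changed, and keeps its cache.

2 derived signals run: sig10, sig16.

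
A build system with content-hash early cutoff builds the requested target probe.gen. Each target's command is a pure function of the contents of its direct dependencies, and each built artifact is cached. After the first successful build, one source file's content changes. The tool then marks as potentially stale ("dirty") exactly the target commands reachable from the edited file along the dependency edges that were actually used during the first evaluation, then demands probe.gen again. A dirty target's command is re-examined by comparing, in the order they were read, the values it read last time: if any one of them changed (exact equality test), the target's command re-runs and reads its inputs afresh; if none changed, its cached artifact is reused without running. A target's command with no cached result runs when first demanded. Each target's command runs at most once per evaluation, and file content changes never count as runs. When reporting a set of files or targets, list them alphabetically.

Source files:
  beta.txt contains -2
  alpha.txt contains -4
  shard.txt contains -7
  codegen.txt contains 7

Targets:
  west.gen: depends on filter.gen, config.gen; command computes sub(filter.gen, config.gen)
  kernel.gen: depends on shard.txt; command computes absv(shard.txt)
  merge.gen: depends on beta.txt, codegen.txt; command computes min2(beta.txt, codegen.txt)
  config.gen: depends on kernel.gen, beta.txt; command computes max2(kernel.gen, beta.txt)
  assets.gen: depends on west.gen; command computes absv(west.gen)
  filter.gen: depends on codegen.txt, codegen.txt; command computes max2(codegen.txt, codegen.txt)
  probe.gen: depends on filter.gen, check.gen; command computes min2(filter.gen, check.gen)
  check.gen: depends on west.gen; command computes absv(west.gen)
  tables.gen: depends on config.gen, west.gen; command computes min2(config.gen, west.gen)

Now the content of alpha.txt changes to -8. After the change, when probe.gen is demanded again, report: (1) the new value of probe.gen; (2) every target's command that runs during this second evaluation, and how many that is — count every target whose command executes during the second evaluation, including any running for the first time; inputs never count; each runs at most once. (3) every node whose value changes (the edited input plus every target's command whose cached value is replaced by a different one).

New value of probe.gen: 0.
Target commands that run: none — 0 in total.
Values that change: alpha.txt.
Key observation: alpha.txt is never demanded by the output, so the edit triggers no recomputation at all.

First evaluation (everything demanded from the output):
  filter.gen = max2(7, 7) = 7
  kernel.gen = absv(-7) = 7
  config.gen = max2(7, -2) = 7
  west.gen = sub(7, 7) = 0
  check.gen = absv(0) = 0
  probe.gen = min2(7, 0) = 0

Propagation after the edit:
  alpha.txt feeds no computation that the output demands — nothing is marked dirty and nothing runs.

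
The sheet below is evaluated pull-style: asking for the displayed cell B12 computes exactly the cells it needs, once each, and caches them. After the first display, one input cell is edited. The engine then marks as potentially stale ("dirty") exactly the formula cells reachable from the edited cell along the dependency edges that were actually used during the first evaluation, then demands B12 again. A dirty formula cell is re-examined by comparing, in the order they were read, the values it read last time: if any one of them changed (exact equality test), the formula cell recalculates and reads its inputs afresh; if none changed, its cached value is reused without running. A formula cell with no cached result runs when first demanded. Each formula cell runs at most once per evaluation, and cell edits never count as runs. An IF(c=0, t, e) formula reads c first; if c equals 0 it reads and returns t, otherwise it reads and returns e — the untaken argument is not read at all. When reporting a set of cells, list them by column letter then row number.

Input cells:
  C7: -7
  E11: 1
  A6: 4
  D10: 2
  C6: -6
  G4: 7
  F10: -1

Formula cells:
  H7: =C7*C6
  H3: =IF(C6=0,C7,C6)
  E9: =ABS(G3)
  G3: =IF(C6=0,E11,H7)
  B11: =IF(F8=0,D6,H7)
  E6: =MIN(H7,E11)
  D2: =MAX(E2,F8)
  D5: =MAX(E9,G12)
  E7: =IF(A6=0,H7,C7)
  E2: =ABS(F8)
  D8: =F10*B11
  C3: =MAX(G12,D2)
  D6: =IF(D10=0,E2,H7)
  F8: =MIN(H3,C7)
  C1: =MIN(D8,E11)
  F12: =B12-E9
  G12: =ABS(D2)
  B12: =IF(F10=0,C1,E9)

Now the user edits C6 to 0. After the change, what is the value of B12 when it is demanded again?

Demanding B12 again yields 1.
Note the branch switch — demand abandons H7, which is never re-examined.

First demand of the output computes:
  H7 = -7 * -6 = 42
  G3 = IF(C6=0: C6=-6 -> else branch H7) = 42
  E9 = ABS(42) = 42
  B12 = IF(F10=0: F10=-1 -> else branch E9) = 42

After the edit, cleaning proceeds:
  H7: stays stale; no demand reaches it after the flip.
  G3: a read changed (C6 -6->0) — executes, giving 1.
  E9: a read changed (G3 42->1) — executes, giving 1.
  B12: a read changed (E9 42->1) — executes, giving 1.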